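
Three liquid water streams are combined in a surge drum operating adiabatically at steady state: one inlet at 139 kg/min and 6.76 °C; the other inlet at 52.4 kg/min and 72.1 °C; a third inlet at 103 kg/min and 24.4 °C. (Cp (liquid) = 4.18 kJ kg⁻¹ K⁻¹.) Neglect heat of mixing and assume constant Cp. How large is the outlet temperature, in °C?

Energy balance with Q = 0: Σ ṁᵢCp,ᵢ(T_out − Tᵢ) = 0
T_out = Σ ṁᵢCp,ᵢTᵢ / Σ ṁᵢCp,ᵢ
      = 30225 / 1230.6 = 24.561 °C

T_out = 24.6 °C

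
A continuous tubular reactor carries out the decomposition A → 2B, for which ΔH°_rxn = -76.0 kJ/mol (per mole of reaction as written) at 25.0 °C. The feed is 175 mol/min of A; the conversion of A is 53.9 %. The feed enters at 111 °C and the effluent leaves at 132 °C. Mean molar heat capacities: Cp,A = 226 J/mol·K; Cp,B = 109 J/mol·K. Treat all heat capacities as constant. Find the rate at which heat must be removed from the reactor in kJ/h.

Q_out = 385000 kJ/h

Extent of reaction ξ = 0.539 × 175 = 94.325 mol/min
Reaction term: ξ·ΔH°_rxn = 94.325 × -76.0 = -7168.7 kJ/min
Sensible, feed 111→25 °C: -3401.3 kJ/min
Outlet flows (mol/min): A 80.675, B 188.65
Sensible, products 25→132 °C: 4151.1 kJ/min
Q = ΔH = -6418.9 kJ/min = -106.98 kW
Heat removed = 385130 kJ/h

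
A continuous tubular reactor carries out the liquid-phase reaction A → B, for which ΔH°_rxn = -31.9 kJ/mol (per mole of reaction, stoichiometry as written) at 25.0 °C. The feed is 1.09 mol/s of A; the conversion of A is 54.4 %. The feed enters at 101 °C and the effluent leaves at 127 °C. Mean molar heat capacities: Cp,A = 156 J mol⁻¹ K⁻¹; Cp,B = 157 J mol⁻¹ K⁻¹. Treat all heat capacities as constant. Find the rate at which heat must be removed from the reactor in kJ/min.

Extent of reaction ξ = 0.544 × 1.09 = 0.59296 mol/s
Reaction term: ξ·ΔH°_rxn = 0.59296 × -31.9 = -18.915 kJ/s
Sensible, feed 101→25 °C: -12.923 kJ/s
Outlet flows (mol/s): A 0.49704, B 0.59296
Sensible, products 25→127 °C: 17.405 kJ/s
Q = ΔH = -14.434 kJ/s = -14.434 kW
Heat removed = 866.03 kJ/min

Q_out = 866 kJ/min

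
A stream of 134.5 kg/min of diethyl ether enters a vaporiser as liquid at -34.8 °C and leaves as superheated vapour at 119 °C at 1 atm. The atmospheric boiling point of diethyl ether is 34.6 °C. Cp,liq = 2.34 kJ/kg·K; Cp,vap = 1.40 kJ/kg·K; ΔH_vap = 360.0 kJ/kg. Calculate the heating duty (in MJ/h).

liquid -34.8→34.6 °C: 162.4 kJ/kg
vaporisation at 34.6 °C: 360 kJ/kg
vapour 34.6→119 °C: 118.16 kJ/kg
Δh = 162.4 + 360 + 118.16 = 640.56 kJ/kg
Q = ṁ·Δh = 134.5 kg/min × 640.56 kJ/kg = 86155 kJ/min
|Q| = 1435.9 kW = 5169.3 MJ/h

Q = 5170 MJ/h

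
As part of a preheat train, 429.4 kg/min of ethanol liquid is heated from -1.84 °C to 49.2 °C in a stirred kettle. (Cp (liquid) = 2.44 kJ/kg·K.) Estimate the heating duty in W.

Q = 891000 W

Q = ṁ·Cp·ΔT = 429.4 × 2.44 × (49.2 − -1.84) = 53476 kJ/min
Converting: 53476 / 60 s = 891.27 kW
Heating duty = 891270 W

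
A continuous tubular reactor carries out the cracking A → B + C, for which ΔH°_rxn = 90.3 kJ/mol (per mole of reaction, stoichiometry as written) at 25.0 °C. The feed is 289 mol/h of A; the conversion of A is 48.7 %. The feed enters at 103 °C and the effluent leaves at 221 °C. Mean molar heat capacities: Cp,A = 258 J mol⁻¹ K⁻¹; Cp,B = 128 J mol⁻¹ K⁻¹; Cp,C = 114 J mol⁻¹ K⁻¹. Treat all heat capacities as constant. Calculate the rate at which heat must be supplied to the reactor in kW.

Q_in = 5.85 kW

Extent of reaction ξ = 0.487 × 289 = 140.74 mol/h
Reaction term: ξ·ΔH°_rxn = 140.74 × 90.3 = 12709 kJ/h
Sensible, feed 103→25 °C: -5815.8 kJ/h
Outlet flows (mol/h): A 148.26, B 140.74, C 140.74
Sensible, products 25→221 °C: 14173 kJ/h
Q = ΔH = 21066 kJ/h = 5.8517 kW
Heat supplied = 5.8517 kW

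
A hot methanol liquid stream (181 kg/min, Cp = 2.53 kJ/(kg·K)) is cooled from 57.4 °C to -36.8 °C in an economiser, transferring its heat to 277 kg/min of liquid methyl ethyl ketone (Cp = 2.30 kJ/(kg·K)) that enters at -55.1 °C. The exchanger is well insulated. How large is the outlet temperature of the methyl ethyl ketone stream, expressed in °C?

T_c,out = 12.6 °C

Heat released by hot stream: Q = 181 × 2.53 × (57.4 − -36.8) = 43137 kJ/min
Energy balance on cold side (adiabatic exchanger): Q = ṁ_c·Cp_c·(T_c,out − T_c,in)
T_c,out = -55.1 + 43137/(277 × 2.30) = 12.608 °C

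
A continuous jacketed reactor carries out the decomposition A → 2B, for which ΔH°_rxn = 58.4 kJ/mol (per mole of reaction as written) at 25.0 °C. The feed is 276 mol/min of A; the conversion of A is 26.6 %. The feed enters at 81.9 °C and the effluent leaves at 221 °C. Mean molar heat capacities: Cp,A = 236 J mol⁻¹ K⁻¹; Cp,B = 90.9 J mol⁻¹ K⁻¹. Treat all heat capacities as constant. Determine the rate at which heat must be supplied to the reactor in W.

Q_in = 209000 W

Extent of reaction ξ = 0.266 × 276 = 73.416 mol/min
Reaction term: ξ·ΔH°_rxn = 73.416 × 58.4 = 4287.5 kJ/min
Sensible, feed 81.9→25 °C: -3706.2 kJ/min
Outlet flows (mol/min): A 202.58, B 146.83
Sensible, products 25→221 °C: 11987 kJ/min
Q = ΔH = 12568 kJ/min = 209.47 kW
Heat supplied = 209470 W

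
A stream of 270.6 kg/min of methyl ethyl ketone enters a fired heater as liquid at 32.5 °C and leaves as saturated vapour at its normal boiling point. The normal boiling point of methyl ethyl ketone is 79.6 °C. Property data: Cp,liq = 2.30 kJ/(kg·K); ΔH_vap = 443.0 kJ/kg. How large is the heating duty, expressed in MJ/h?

liquid 32.5→79.6 °C: 108.33 kJ/kg
vaporisation at 79.6 °C: 443 kJ/kg
Δh = 108.33 + 443 = 551.33 kJ/kg
Q = ṁ·Δh = 270.6 kg/min × 551.33 kJ/kg = 149190 kJ/min
|Q| = 2486.5 kW = 8951.4 MJ/h

Q = 8950 MJ/h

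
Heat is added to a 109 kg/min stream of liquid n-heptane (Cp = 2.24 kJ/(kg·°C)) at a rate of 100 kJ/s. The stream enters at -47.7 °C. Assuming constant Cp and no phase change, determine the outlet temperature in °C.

T_out = -23.1 °C

Q = 100 kJ/s = 6000 kJ/min
ΔT = Q/(ṁ·Cp) = 6000/(109×2.24) = 24.574 K
T_out = -47.7 + 24.574 = -23.126 °C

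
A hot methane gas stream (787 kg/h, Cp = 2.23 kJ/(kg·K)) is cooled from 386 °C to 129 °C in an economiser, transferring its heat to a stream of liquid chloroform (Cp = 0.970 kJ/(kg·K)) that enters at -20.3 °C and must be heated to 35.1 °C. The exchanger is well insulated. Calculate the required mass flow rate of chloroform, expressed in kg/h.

ṁ_c = 8390 kg/h

Heat released by hot stream: Q = 787 × 2.23 × (386 − 129) = 451040 kJ/h
Energy balance on cold side (adiabatic exchanger): Q = ṁ_c·Cp_c·(T_c,out − T_c,in)
ṁ_c = 451040 / [0.970 × (35.1 − -20.3)] = 8393.3 kg/h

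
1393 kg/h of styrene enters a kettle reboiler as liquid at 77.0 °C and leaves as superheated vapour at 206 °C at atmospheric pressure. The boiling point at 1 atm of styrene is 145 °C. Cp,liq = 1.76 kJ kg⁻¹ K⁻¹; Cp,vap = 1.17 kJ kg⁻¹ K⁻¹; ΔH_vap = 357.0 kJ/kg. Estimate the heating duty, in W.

liquid 77.0→145 °C: 119.68 kJ/kg
vaporisation at 145 °C: 357 kJ/kg
vapour 145→206 °C: 71.37 kJ/kg
Δh = 119.68 + 357 + 71.37 = 548.05 kJ/kg
Q = ṁ·Δh = 1393 kg/h × 548.05 kJ/kg = 763430 kJ/h
|Q| = 212.06 kW = 212060 W

Q = 212000 W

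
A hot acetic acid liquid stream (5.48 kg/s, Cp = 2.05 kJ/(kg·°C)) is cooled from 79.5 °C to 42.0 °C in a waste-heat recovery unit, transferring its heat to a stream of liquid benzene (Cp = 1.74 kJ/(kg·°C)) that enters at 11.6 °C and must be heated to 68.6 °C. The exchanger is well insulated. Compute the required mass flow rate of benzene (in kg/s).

ṁ_c = 4.25 kg/s

Heat released by hot stream: Q = 5.48 × 2.05 × (79.5 − 42.0) = 421.27 kJ/s
Energy balance on cold side (adiabatic exchanger): Q = ṁ_c·Cp_c·(T_c,out − T_c,in)
ṁ_c = 421.27 / [1.74 × (68.6 − 11.6)] = 4.2476 kg/s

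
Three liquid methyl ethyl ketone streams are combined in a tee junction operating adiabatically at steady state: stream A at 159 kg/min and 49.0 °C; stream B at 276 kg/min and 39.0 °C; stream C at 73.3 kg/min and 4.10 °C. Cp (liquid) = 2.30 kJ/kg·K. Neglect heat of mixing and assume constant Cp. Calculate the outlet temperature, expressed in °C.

T_out = 37.1 °C

Energy balance with Q = 0: Σ ṁᵢCp,ᵢ(T_out − Tᵢ) = 0
Σ ṁᵢCp,ᵢTᵢ = 159×2.30×49.0 + 276×2.30×39.0 + 73.3×2.30×4.10 = 43368
Σ ṁᵢCp,ᵢ = 159×2.30 + 276×2.30 + 73.3×2.30 = 1169.1
T_out = 43368 / 1169.1 = 37.095 °C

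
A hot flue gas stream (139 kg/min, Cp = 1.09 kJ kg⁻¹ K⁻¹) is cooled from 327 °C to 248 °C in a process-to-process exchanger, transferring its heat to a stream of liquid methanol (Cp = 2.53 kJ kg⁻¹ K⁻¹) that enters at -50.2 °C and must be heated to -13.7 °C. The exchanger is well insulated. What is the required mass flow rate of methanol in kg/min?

Heat released by hot stream: Q = 139 × 1.09 × (327 − 248) = 11969 kJ/min
Energy balance on cold side (adiabatic exchanger): Q = ṁ_c·Cp_c·(T_c,out − T_c,in)
ṁ_c = 11969 / [2.53 × (-13.7 − -50.2)] = 129.61 kg/min

ṁ_c = 130 kg/min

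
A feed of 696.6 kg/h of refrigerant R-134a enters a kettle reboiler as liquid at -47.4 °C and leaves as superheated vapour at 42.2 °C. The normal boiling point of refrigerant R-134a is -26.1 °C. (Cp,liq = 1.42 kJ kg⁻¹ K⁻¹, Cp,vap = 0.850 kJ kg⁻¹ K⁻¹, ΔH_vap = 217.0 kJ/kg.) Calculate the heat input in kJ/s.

liquid -47.4→-26.1 °C: 30.246 kJ/kg
vaporisation at -26.1 °C: 217 kJ/kg
vapour -26.1→42.2 °C: 58.055 kJ/kg
Δh = 30.246 + 217 + 58.055 = 305.3 kJ/kg
Q = ṁ·Δh = 696.6 kg/h × 305.3 kJ/kg = 212670 kJ/h
|Q| = 59.076 kW

Q = 59.1 kJ/s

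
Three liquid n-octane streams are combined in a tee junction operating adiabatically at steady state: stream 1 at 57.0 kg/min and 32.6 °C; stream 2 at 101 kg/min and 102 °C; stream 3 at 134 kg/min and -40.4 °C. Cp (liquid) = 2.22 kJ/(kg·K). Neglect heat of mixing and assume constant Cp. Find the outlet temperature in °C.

Energy balance with Q = 0: Σ ṁᵢCp,ᵢ(T_out − Tᵢ) = 0
T_out = Σ ṁᵢCp,ᵢTᵢ / Σ ṁᵢCp,ᵢ
      = 14977 / 648.24 = 23.105 °C

T_out = 23.1 °C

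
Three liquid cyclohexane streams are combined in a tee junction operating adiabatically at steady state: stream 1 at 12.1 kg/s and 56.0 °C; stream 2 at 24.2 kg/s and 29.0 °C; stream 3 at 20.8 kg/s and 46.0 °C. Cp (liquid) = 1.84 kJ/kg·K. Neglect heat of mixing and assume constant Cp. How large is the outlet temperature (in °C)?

T_out = 40.9 °C

Adiabatic, steady state ⇒ Σ ṁᵢCp,ᵢ(T_out − Tᵢ) = 0
Σ ṁᵢCp,ᵢTᵢ = 12.1×1.84×56.0 + 24.2×1.84×29.0 + 20.8×1.84×46.0 = 4298.6
Σ ṁᵢCp,ᵢ = 12.1×1.84 + 24.2×1.84 + 20.8×1.84 = 105.06
T_out = 4298.6 / 105.06 = 40.914 °C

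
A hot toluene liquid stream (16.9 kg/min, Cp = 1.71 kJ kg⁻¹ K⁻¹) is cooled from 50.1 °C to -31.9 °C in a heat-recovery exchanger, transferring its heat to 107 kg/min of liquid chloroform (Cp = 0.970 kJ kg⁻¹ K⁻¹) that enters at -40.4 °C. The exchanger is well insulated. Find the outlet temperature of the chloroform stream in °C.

T_c,out = -17.6 °C

Heat released by hot stream: Q = 16.9 × 1.71 × (50.1 − -31.9) = 2369.7 kJ/min
Energy balance on cold side (adiabatic exchanger): Q = ṁ_c·Cp_c·(T_c,out − T_c,in)
T_c,out = -40.4 + 2369.7/(107 × 0.970) = -17.568 °C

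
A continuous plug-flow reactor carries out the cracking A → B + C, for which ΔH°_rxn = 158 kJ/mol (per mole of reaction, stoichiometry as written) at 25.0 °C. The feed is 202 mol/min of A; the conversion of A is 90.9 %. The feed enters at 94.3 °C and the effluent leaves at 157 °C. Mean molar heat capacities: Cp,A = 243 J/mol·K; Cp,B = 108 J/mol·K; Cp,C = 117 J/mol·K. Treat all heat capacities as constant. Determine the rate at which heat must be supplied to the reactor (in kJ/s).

Q_in = 528 kJ/s

Extent of reaction ξ = 0.909 × 202 = 183.62 mol/min
Reaction term: ξ·ΔH°_rxn = 183.62 × 158 = 29012 kJ/min
Sensible, feed 94.3→25 °C: -3401.7 kJ/min
Outlet flows (mol/min): A 18.382, B 183.62, C 183.62
Sensible, products 25→157 °C: 6043.1 kJ/min
Q = ΔH = 31653 kJ/min = 527.55 kW
Heat supplied = 527.55 kJ/s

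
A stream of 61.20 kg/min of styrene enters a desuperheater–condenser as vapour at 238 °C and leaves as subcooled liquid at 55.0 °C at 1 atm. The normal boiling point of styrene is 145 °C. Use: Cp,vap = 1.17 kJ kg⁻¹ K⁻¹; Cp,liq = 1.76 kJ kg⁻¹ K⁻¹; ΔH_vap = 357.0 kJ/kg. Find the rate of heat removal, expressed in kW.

Q_c = 637 kW

vapour 238→145 °C: -108.81 kJ/kg
condensation at 145 °C: -357 kJ/kg
liquid 145→55.0 °C: -158.4 kJ/kg
Δh = -108.81 + -357 + -158.4 = -624.21 kJ/kg
Q = ṁ·Δh = 61.20 kg/min × -624.21 kJ/kg = -38202 kJ/min
|Q| = 636.69 kW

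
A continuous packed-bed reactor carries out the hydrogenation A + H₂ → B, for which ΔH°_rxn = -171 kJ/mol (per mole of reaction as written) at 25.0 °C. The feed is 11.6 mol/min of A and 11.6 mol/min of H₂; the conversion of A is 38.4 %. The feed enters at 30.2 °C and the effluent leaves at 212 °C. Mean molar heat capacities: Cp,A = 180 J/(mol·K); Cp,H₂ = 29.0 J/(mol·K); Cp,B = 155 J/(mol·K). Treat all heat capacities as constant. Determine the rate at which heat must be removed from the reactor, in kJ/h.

Extent of reaction ξ = 0.384 × 11.6 = 4.4544 mol/min
Reaction term: ξ·ΔH°_rxn = 4.4544 × -171 = -761.7 kJ/min
Sensible, feed 30.2→25 °C: -12.607 kJ/min
Outlet flows (mol/min): A 7.1456, H₂ 7.1456, B 4.4544
Sensible, products 25→212 °C: 408.38 kJ/min
Q = ΔH = -365.93 kJ/min = -6.0988 kW
Heat removed = 21956 kJ/h

Q_out = 22000 kJ/h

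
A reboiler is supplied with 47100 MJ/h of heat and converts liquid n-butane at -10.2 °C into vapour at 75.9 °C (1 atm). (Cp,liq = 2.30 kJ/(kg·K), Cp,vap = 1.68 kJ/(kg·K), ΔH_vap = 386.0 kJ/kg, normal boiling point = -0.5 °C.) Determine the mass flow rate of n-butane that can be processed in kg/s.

Δh = 2.30×(-0.5−-10.2) + 386.0 + 1.68×(75.9−-0.5) = 536.66 kJ/kg
Q = 47100 MJ/h = 13083 kJ/s = 13083 kJ/s
ṁ = Q/Δh = 13083 / 536.66 = 24.379 kg/s

ṁ = 24.4 kg/s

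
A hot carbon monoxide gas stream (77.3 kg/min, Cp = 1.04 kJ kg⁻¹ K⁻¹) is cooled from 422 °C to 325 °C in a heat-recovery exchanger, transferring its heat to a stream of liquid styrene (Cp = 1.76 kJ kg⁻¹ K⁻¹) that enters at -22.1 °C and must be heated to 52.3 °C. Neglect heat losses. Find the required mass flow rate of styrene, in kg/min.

Heat released by hot stream: Q = 77.3 × 1.04 × (422 − 325) = 7798 kJ/min
Energy balance on cold side (adiabatic exchanger): Q = ṁ_c·Cp_c·(T_c,out − T_c,in)
ṁ_c = 7798 / [1.76 × (52.3 − -22.1)] = 59.552 kg/min

ṁ_c = 59.6 kg/min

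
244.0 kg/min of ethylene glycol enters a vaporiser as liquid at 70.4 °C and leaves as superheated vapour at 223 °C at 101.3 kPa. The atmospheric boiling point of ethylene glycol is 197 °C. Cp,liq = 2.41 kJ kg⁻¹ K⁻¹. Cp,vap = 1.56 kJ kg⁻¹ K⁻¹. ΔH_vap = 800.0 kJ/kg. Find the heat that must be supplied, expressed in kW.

Q = 4660 kW

liquid 70.4→197 °C: 305.11 kJ/kg
vaporisation at 197 °C: 800 kJ/kg
vapour 197→223 °C: 40.56 kJ/kg
Δh = 305.11 + 800 + 40.56 = 1145.7 kJ/kg
Q = ṁ·Δh = 244.0 kg/min × 1145.7 kJ/kg = 279540 kJ/min
|Q| = 4659 kW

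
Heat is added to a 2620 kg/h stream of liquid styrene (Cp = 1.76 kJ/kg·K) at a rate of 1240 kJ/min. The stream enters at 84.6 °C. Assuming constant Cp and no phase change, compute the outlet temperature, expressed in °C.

T_out = 101 °C

Q = 1240 kJ/min = 74400 kJ/h
ΔT = Q/(ṁ·Cp) = 74400/(2620×1.76) = 16.135 K
T_out = 84.6 + 16.135 = 100.73 °C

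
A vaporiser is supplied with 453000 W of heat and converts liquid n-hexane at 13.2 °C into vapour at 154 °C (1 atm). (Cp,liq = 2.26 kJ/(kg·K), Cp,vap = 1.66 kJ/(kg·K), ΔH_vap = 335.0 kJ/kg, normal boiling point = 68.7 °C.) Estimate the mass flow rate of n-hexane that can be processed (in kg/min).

Δh = 2.26×(68.7−13.2) + 335.0 + 1.66×(154−68.7) = 602.03 kJ/kg
Q = 453000 W = 453 kJ/s = 27180 kJ/min
ṁ = Q/Δh = 27180 / 602.03 = 45.147 kg/min

ṁ = 45.1 kg/min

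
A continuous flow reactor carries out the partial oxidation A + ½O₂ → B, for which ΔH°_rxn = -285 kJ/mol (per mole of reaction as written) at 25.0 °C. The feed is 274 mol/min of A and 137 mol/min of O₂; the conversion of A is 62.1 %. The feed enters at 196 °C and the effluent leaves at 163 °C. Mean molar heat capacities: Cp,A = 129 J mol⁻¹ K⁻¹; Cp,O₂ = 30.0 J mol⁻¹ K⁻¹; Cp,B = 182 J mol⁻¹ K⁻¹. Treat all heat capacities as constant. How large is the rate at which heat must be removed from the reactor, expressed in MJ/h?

Q_out = 2930 MJ/h

Extent of reaction ξ = 0.621 × 274 = 170.15 mol/min
Reaction term: ξ·ΔH°_rxn = 170.15 × -285 = -48494 kJ/min
Sensible, feed 196→25 °C: -6747 kJ/min
Outlet flows (mol/min): A 103.85, O₂ 51.923, B 170.15
Sensible, products 25→163 °C: 6337.2 kJ/min
Q = ΔH = -48904 kJ/min = -815.06 kW
Heat removed = 2934.2 MJ/h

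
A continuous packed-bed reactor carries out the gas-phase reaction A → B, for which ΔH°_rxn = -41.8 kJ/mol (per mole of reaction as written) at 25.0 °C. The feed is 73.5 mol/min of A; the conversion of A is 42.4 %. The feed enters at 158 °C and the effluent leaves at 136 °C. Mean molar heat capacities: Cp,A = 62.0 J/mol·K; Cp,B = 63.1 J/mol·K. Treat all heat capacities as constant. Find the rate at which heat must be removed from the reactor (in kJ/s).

Q_out = 23.3 kJ/s

Extent of reaction ξ = 0.424 × 73.5 = 31.164 mol/min
Reaction term: ξ·ΔH°_rxn = 31.164 × -41.8 = -1302.7 kJ/min
Sensible, feed 158→25 °C: -606.08 kJ/min
Outlet flows (mol/min): A 42.336, B 31.164
Sensible, products 25→136 °C: 509.63 kJ/min
Q = ΔH = -1399.1 kJ/min = -23.318 kW
Heat removed = 23.318 kJ/s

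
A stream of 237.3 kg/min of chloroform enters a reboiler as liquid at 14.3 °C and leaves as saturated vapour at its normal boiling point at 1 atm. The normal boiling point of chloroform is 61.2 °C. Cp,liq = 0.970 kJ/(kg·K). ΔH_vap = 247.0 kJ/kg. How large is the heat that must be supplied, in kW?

liquid 14.3→61.2 °C: 45.493 kJ/kg
vaporisation at 61.2 °C: 247 kJ/kg
Δh = 45.493 + 247 = 292.49 kJ/kg
Q = ṁ·Δh = 237.3 kg/min × 292.49 kJ/kg = 69409 kJ/min
|Q| = 1156.8 kW

Q = 1160 kW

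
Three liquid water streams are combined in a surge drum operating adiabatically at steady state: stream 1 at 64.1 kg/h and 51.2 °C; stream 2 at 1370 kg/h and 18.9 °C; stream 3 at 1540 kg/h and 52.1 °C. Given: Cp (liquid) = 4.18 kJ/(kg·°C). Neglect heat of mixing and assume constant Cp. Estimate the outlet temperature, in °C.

Adiabatic, steady state ⇒ Σ ṁᵢCp,ᵢ(T_out − Tᵢ) = 0
Σ ṁᵢCp,ᵢTᵢ = 64.1×4.18×51.2 + 1370×4.18×18.9 + 1540×4.18×52.1 = 457330
Σ ṁᵢCp,ᵢ = 64.1×4.18 + 1370×4.18 + 1540×4.18 = 12432
T_out = 457330 / 12432 = 36.787 °C

T_out = 36.8 °C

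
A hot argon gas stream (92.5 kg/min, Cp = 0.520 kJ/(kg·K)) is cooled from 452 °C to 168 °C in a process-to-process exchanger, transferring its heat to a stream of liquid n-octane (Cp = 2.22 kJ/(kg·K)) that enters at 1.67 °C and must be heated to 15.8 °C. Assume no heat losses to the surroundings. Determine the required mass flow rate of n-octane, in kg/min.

ṁ_c = 435 kg/min

Heat released by hot stream: Q = 92.5 × 0.520 × (452 − 168) = 13660 kJ/min
Energy balance on cold side (adiabatic exchanger): Q = ṁ_c·Cp_c·(T_c,out − T_c,in)
ṁ_c = 13660 / [2.22 × (15.8 − 1.67)] = 435.48 kg/min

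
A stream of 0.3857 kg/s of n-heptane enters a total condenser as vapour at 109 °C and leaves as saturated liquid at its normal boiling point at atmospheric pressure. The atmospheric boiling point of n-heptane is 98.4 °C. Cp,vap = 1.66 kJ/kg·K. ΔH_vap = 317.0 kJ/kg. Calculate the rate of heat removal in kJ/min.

vapour 109→98.4 °C: -17.596 kJ/kg
condensation at 98.4 °C: -317 kJ/kg
Δh = -17.596 + -317 = -334.6 kJ/kg
Q = ṁ·Δh = 0.3857 kg/s × -334.6 kJ/kg = -129.05 kJ/s
|Q| = 129.05 kW = 7743.2 kJ/min

Q_c = 7740 kJ/min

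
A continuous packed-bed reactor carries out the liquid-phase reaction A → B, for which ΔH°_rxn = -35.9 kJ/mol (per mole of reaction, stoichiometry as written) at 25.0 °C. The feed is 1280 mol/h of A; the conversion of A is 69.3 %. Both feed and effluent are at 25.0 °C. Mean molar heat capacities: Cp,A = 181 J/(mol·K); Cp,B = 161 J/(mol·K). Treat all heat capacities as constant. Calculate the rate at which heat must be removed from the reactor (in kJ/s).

Q_out = 8.85 kJ/s

Extent of reaction ξ = 0.693 × 1280 = 887.04 mol/h
Reaction term: ξ·ΔH°_rxn = 887.04 × -35.9 = -31845 kJ/h
Q = ΔH = -31845 kJ/h = -8.8458 kW
Heat removed = 8.8458 kJ/s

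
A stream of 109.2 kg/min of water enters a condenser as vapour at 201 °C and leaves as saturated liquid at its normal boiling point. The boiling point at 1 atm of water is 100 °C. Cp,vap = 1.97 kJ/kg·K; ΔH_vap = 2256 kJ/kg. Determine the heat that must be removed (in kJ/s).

Q_c = 4470 kJ/s

vapour 201→100 °C: -198.97 kJ/kg
condensation at 100 °C: -2256 kJ/kg
Δh = -198.97 + -2256 = -2455 kJ/kg
Q = ṁ·Δh = 109.2 kg/min × -2455 kJ/kg = -268080 kJ/min
|Q| = 4468 kW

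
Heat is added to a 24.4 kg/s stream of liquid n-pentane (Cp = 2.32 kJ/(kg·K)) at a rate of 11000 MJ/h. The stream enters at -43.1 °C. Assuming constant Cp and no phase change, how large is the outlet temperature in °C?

Q = 11000 MJ/h = 3055.6 kJ/s
ΔT = Q/(ṁ·Cp) = 3055.6/(24.4×2.32) = 53.977 K
T_out = -43.1 + 53.977 = 10.877 °C

T_out = 10.9 °C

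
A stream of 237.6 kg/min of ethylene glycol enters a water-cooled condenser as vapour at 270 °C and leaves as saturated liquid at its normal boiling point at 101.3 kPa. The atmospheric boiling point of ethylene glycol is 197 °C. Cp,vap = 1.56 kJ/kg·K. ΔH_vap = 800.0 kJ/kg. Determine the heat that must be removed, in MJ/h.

Q_c = 13000 MJ/h

vapour 270→197 °C: -113.88 kJ/kg
condensation at 197 °C: -800 kJ/kg
Δh = -113.88 + -800 = -913.88 kJ/kg
Q = ṁ·Δh = 237.6 kg/min × -913.88 kJ/kg = -217140 kJ/min
|Q| = 3619 kW = 13028 MJ/h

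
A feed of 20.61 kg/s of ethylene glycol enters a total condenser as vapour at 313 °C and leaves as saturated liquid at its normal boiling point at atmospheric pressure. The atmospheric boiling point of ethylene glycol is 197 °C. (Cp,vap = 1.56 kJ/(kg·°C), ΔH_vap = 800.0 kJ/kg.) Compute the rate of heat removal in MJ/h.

vapour 313→197 °C: -180.96 kJ/kg
condensation at 197 °C: -800 kJ/kg
Δh = -180.96 + -800 = -980.96 kJ/kg
Q = ṁ·Δh = 20.61 kg/s × -980.96 kJ/kg = -20218 kJ/s
|Q| = 20218 kW = 72783 MJ/h

Q_c = 72800 MJ/h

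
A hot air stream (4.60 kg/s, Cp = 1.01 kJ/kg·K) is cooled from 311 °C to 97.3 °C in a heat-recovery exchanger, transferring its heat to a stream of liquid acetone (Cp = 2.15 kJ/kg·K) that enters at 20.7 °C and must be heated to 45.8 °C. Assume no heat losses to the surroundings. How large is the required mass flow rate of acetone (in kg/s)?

Heat released by hot stream: Q = 4.60 × 1.01 × (311 − 97.3) = 992.85 kJ/s
Energy balance on cold side (adiabatic exchanger): Q = ṁ_c·Cp_c·(T_c,out − T_c,in)
ṁ_c = 992.85 / [2.15 × (45.8 − 20.7)] = 18.398 kg/s

ṁ_c = 18.4 kg/s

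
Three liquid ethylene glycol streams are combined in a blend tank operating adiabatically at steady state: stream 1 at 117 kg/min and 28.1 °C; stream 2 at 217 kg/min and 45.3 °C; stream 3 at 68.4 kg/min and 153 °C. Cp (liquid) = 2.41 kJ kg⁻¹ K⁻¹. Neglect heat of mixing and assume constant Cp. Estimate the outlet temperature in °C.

T_out = 58.6 °C

Adiabatic, steady state ⇒ Σ ṁᵢCp,ᵢ(T_out − Tᵢ) = 0
Σ ṁᵢCp,ᵢTᵢ = 117×2.41×28.1 + 217×2.41×45.3 + 68.4×2.41×153 = 56835
Σ ṁᵢCp,ᵢ = 117×2.41 + 217×2.41 + 68.4×2.41 = 969.78
T_out = 56835 / 969.78 = 58.606 °C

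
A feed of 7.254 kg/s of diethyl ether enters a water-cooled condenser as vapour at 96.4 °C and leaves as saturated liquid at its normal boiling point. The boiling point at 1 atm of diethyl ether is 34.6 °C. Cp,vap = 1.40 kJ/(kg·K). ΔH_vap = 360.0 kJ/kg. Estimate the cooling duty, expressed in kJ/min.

Q_c = 194000 kJ/min

vapour 96.4→34.6 °C: -86.52 kJ/kg
condensation at 34.6 °C: -360 kJ/kg
Δh = -86.52 + -360 = -446.52 kJ/kg
Q = ṁ·Δh = 7.254 kg/s × -446.52 kJ/kg = -3239.1 kJ/s
|Q| = 3239.1 kW = 194340 kJ/min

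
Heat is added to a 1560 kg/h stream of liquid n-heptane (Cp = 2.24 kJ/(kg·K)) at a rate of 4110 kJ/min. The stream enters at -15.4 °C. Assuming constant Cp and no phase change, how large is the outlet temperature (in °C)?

Q = 4110 kJ/min = 246600 kJ/h
ΔT = Q/(ṁ·Cp) = 246600/(1560×2.24) = 70.57 K
T_out = -15.4 + 70.57 = 55.17 °C

T_out = 55.2 °C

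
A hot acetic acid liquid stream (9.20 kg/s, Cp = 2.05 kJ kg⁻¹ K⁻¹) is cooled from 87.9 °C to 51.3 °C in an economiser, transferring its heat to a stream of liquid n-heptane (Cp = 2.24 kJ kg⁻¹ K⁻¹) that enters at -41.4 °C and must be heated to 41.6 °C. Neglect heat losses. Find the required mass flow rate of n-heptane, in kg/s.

Heat released by hot stream: Q = 9.20 × 2.05 × (87.9 − 51.3) = 690.28 kJ/s
Energy balance on cold side (adiabatic exchanger): Q = ṁ_c·Cp_c·(T_c,out − T_c,in)
ṁ_c = 690.28 / [2.24 × (41.6 − -41.4)] = 3.7128 kg/s

ṁ_c = 3.71 kg/s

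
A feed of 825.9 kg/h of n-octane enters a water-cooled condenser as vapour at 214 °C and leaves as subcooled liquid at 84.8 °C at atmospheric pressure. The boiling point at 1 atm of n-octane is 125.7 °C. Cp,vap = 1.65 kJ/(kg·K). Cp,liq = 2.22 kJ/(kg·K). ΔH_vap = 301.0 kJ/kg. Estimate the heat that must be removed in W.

vapour 214→125.7 °C: -145.69 kJ/kg
condensation at 125.7 °C: -301 kJ/kg
liquid 125.7→84.8 °C: -90.798 kJ/kg
Δh = -145.69 + -301 + -90.798 = -537.49 kJ/kg
Q = ṁ·Δh = 825.9 kg/h × -537.49 kJ/kg = -443920 kJ/h
|Q| = 123.31 kW = 123310 W

Q_c = 123000 W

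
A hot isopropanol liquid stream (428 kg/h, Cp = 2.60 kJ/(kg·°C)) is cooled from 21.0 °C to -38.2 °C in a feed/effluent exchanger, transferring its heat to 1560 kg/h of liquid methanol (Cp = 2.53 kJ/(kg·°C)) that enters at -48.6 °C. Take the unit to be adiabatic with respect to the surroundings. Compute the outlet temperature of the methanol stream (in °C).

Heat released by hot stream: Q = 428 × 2.60 × (21.0 − -38.2) = 65878 kJ/h
Energy balance on cold side (adiabatic exchanger): Q = ṁ_c·Cp_c·(T_c,out − T_c,in)
T_c,out = -48.6 + 65878/(1560 × 2.53) = -31.909 °C

T_c,out = -31.9 °C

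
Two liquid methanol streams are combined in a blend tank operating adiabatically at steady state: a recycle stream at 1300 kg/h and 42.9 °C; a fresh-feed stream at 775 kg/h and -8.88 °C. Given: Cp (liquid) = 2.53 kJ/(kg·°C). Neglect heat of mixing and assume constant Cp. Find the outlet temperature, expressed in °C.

Energy balance with Q = 0: Σ ṁᵢCp,ᵢ(T_out − Tᵢ) = 0
T_out = Σ ṁᵢCp,ᵢTᵢ / Σ ṁᵢCp,ᵢ
      = 123690 / 5249.7 = 23.56 °C

T_out = 23.6 °C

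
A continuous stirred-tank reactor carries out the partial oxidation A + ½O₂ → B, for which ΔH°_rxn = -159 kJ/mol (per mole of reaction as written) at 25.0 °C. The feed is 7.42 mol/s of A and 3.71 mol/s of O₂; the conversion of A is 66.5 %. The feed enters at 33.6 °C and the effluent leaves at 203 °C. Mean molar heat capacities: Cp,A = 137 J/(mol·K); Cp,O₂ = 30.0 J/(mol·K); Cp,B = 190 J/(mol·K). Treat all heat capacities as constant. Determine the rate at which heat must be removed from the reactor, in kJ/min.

Q_out = 33600 kJ/min

Extent of reaction ξ = 0.665 × 7.42 = 4.9343 mol/s
Reaction term: ξ·ΔH°_rxn = 4.9343 × -159 = -784.55 kJ/s
Sensible, feed 33.6→25 °C: -9.6994 kJ/s
Outlet flows (mol/s): A 2.4857, O₂ 1.2428, B 4.9343
Sensible, products 25→203 °C: 234.13 kJ/s
Q = ΔH = -560.12 kJ/s = -560.12 kW
Heat removed = 33607 kJ/min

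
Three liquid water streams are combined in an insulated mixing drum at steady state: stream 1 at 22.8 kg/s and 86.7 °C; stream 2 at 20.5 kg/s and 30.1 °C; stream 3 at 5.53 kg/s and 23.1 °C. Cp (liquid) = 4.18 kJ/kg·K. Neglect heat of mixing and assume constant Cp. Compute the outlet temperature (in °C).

Energy balance with Q = 0: Σ ṁᵢCp,ᵢ(T_out − Tᵢ) = 0
T_out = Σ ṁᵢCp,ᵢTᵢ / Σ ṁᵢCp,ᵢ
      = 11376 / 204.11 = 55.735 °C

T_out = 55.7 °C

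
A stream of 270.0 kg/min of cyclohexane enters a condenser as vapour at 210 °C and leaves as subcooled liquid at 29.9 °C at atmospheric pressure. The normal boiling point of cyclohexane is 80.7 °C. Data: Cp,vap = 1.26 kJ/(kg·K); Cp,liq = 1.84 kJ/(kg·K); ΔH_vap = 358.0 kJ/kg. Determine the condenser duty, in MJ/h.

vapour 210→80.7 °C: -162.92 kJ/kg
condensation at 80.7 °C: -358 kJ/kg
liquid 80.7→29.9 °C: -93.472 kJ/kg
Δh = -162.92 + -358 + -93.472 = -614.39 kJ/kg
Q = ṁ·Δh = 270.0 kg/min × -614.39 kJ/kg = -165890 kJ/min
|Q| = 2764.8 kW = 9953.1 MJ/h

Q_c = 9950 MJ/h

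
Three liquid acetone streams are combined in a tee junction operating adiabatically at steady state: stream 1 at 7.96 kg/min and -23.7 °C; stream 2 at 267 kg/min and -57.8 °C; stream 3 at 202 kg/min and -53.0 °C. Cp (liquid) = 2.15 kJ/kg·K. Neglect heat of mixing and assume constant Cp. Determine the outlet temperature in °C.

T_out = -55.2 °C

Adiabatic, steady state ⇒ Σ ṁᵢCp,ᵢ(T_out − Tᵢ) = 0
Σ ṁᵢCp,ᵢTᵢ = 7.96×2.15×-23.7 + 267×2.15×-57.8 + 202×2.15×-53.0 = -56604
Σ ṁᵢCp,ᵢ = 7.96×2.15 + 267×2.15 + 202×2.15 = 1025.5
T_out = -56604 / 1025.5 = -55.198 °C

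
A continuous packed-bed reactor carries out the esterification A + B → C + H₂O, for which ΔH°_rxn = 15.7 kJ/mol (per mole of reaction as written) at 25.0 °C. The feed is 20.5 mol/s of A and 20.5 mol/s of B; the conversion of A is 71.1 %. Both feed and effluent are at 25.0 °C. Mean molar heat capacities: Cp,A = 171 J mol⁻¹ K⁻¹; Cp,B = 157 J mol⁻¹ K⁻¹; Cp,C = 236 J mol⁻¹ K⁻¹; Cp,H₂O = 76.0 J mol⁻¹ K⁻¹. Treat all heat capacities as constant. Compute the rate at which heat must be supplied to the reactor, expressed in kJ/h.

Extent of reaction ξ = 0.711 × 20.5 = 14.575 mol/s
Reaction term: ξ·ΔH°_rxn = 14.575 × 15.7 = 228.84 kJ/s
Q = ΔH = 228.84 kJ/s = 228.84 kW
Heat supplied = 823810 kJ/h

Q_in = 824000 kJ/h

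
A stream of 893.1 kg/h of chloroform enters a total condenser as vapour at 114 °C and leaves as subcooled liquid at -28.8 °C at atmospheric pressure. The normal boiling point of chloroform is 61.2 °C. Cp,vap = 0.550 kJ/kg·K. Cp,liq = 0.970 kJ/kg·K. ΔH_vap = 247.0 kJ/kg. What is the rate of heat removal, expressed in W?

vapour 114→61.2 °C: -29.04 kJ/kg
condensation at 61.2 °C: -247 kJ/kg
liquid 61.2→-28.8 °C: -87.3 kJ/kg
Δh = -29.04 + -247 + -87.3 = -363.34 kJ/kg
Q = ṁ·Δh = 893.1 kg/h × -363.34 kJ/kg = -324500 kJ/h
|Q| = 90.139 kW = 90139 W

Q_c = 90100 W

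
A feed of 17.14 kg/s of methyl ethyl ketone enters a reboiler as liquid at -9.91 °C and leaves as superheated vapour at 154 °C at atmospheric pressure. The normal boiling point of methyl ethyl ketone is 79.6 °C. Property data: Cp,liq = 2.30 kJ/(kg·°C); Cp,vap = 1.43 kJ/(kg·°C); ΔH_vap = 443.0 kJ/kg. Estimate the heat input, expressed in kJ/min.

liquid -9.91→79.6 °C: 205.87 kJ/kg
vaporisation at 79.6 °C: 443 kJ/kg
vapour 79.6→154 °C: 106.39 kJ/kg
Δh = 205.87 + 443 + 106.39 = 755.26 kJ/kg
Q = ṁ·Δh = 17.14 kg/s × 755.26 kJ/kg = 12945 kJ/s
|Q| = 12945 kW = 776710 kJ/min

Q = 777000 kJ/min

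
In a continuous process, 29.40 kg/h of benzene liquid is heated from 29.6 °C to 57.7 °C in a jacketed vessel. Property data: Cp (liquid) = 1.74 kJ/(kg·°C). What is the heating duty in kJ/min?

Q = ṁ·Cp·ΔT = 29.40 × 1.74 × (57.7 − 29.6) = 1437.5 kJ/h
Converting: 1437.5 / 3600 s = 0.3993 kW
Heating duty = 23.958 kJ/min

Q = 24.0 kJ/min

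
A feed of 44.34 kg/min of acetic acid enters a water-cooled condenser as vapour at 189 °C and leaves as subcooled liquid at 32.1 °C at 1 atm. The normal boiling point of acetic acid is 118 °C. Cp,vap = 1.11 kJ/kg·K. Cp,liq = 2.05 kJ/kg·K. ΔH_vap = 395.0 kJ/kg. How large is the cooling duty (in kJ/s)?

vapour 189→118 °C: -78.81 kJ/kg
condensation at 118 °C: -395 kJ/kg
liquid 118→32.1 °C: -176.09 kJ/kg
Δh = -78.81 + -395 + -176.09 = -649.9 kJ/kg
Q = ṁ·Δh = 44.34 kg/min × -649.9 kJ/kg = -28817 kJ/min
|Q| = 480.28 kW

Q_c = 480 kJ/s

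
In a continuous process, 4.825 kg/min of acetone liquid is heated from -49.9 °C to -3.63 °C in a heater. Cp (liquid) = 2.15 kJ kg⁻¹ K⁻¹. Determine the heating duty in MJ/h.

Q = 28.8 MJ/h

Q = ṁ·Cp·ΔT = 4.825 × 2.15 × (-3.63 − -49.9) = 479.99 kJ/min
Converting: 479.99 / 60 s = 7.9999 kW
Heating duty = 28.8 MJ/h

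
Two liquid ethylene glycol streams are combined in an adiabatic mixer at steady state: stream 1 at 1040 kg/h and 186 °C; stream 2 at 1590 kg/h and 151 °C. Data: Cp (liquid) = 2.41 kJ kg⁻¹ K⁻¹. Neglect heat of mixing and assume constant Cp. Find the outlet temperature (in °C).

T_out = 165 °C

Energy balance with Q = 0: Σ ṁᵢCp,ᵢ(T_out − Tᵢ) = 0
T_out = Σ ṁᵢCp,ᵢTᵢ / Σ ṁᵢCp,ᵢ
      = 1.0448e+06 / 6338.3 = 164.84 °C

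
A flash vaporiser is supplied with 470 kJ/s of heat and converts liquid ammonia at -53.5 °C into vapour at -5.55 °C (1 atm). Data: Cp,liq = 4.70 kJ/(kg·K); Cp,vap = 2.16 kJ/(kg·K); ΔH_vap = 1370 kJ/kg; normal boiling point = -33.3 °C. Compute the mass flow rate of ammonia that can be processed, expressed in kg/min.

Δh = 4.70×(-33.3−-53.5) + 1370 + 2.16×(-5.55−-33.3) = 1524.9 kJ/kg
Q = 470 kJ/s = 470 kJ/s = 28200 kJ/min
ṁ = Q/Δh = 28200 / 1524.9 = 18.493 kg/min

ṁ = 18.5 kg/min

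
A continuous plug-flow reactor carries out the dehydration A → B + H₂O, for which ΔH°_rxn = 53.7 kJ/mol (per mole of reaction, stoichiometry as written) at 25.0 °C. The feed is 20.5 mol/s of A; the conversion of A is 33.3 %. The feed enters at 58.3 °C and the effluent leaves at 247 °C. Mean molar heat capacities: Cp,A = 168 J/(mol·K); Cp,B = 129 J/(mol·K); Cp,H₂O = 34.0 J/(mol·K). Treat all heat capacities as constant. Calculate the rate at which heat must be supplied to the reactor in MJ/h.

Extent of reaction ξ = 0.333 × 20.5 = 6.8265 mol/s
Reaction term: ξ·ΔH°_rxn = 6.8265 × 53.7 = 366.58 kJ/s
Sensible, feed 58.3→25 °C: -114.69 kJ/s
Outlet flows (mol/s): A 13.674, B 6.8265, H₂O 6.8265
Sensible, products 25→247 °C: 756.99 kJ/s
Q = ΔH = 1008.9 kJ/s = 1008.9 kW
Heat supplied = 3632 MJ/h

Q_in = 3630 MJ/h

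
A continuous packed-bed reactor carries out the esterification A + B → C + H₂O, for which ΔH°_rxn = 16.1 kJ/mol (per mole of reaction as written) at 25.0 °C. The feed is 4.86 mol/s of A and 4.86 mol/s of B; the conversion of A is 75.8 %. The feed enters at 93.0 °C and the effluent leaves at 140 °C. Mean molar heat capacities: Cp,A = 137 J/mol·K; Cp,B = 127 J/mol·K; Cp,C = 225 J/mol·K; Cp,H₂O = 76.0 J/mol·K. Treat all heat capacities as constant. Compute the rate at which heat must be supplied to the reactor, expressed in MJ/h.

Extent of reaction ξ = 0.758 × 4.86 = 3.6839 mol/s
Reaction term: ξ·ΔH°_rxn = 3.6839 × 16.1 = 59.31 kJ/s
Sensible, feed 93.0→25 °C: -87.247 kJ/s
Outlet flows (mol/s): A 1.1761, B 1.1761, C 3.6839, H₂O 3.6839
Sensible, products 25→140 °C: 163.22 kJ/s
Q = ΔH = 135.29 kJ/s = 135.29 kW
Heat supplied = 487.04 MJ/h

Q_in = 487 MJ/h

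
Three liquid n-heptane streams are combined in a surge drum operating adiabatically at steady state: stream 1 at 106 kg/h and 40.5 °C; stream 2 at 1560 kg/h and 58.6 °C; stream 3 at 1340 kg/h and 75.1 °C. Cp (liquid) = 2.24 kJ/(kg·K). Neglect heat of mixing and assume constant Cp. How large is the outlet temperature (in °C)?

T_out = 65.3 °C

No heat crosses the boundary, so H_out = H_in.
Σ ṁᵢCp,ᵢTᵢ = 106×2.24×40.5 + 1560×2.24×58.6 + 1340×2.24×75.1 = 439810
Σ ṁᵢCp,ᵢ = 106×2.24 + 1560×2.24 + 1340×2.24 = 6733.4
T_out = 439810 / 6733.4 = 65.317 °C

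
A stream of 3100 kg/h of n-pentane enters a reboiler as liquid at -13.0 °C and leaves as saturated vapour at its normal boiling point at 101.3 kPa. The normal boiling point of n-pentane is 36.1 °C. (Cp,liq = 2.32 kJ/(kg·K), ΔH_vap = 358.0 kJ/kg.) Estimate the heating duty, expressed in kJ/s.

Q = 406 kJ/s

liquid -13.0→36.1 °C: 113.91 kJ/kg
vaporisation at 36.1 °C: 358 kJ/kg
Δh = 113.91 + 358 = 471.91 kJ/kg
Q = ṁ·Δh = 3100 kg/h × 471.91 kJ/kg = 1.4629e+06 kJ/h
|Q| = 406.37 kW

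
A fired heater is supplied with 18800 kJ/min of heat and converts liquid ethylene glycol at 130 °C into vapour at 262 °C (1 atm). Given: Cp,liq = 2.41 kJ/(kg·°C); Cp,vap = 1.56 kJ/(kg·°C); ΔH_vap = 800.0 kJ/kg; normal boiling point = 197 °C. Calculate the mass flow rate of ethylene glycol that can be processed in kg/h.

Δh = 2.41×(197−130) + 800.0 + 1.56×(262−197) = 1062.9 kJ/kg
Q = 18800 kJ/min = 313.33 kJ/s = 1.128e+06 kJ/h
ṁ = Q/Δh = 1.128e+06 / 1062.9 = 1061.3 kg/h

ṁ = 1060 kg/h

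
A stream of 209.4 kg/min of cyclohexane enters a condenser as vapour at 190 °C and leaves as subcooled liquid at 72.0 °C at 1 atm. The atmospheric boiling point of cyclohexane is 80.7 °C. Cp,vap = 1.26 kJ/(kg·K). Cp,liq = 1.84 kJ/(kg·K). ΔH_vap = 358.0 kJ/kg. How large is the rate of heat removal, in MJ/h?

vapour 190→80.7 °C: -137.72 kJ/kg
condensation at 80.7 °C: -358 kJ/kg
liquid 80.7→72.0 °C: -16.008 kJ/kg
Δh = -137.72 + -358 + -16.008 = -511.73 kJ/kg
Q = ṁ·Δh = 209.4 kg/min × -511.73 kJ/kg = -107160 kJ/min
|Q| = 1785.9 kW = 6429.3 MJ/h

Q_c = 6430 MJ/h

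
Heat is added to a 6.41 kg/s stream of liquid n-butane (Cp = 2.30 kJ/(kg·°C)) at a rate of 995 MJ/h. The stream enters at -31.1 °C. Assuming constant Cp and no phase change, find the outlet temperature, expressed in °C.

T_out = -12.4 °C

Q = 995 MJ/h = 276.39 kJ/s
ΔT = Q/(ṁ·Cp) = 276.39/(6.41×2.30) = 18.747 K
T_out = -31.1 + 18.747 = -12.353 °C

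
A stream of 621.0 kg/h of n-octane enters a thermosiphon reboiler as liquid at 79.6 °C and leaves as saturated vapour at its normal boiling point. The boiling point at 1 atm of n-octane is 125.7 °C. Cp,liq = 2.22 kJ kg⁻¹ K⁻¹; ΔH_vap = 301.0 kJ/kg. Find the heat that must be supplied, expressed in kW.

liquid 79.6→125.7 °C: 102.34 kJ/kg
vaporisation at 125.7 °C: 301 kJ/kg
Δh = 102.34 + 301 = 403.34 kJ/kg
Q = ṁ·Δh = 621.0 kg/h × 403.34 kJ/kg = 250480 kJ/h
|Q| = 69.576 kW

Q = 69.6 kW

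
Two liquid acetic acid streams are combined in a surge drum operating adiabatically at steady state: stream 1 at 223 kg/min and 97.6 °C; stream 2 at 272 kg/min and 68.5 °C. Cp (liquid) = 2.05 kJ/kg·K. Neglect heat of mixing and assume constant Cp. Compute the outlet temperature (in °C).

Adiabatic, steady state ⇒ Σ ṁᵢCp,ᵢ(T_out − Tᵢ) = 0
Σ ṁᵢCp,ᵢTᵢ = 223×2.05×97.6 + 272×2.05×68.5 = 82813
Σ ṁᵢCp,ᵢ = 223×2.05 + 272×2.05 = 1014.7
T_out = 82813 / 1014.7 = 81.61 °C

T_out = 81.6 °C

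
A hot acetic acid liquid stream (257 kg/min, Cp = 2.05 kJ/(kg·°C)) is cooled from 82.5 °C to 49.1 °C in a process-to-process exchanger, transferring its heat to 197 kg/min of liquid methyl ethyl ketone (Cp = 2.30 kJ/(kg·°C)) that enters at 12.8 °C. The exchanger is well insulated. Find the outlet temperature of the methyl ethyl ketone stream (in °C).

Heat released by hot stream: Q = 257 × 2.05 × (82.5 − 49.1) = 17597 kJ/min
Energy balance on cold side (adiabatic exchanger): Q = ṁ_c·Cp_c·(T_c,out − T_c,in)
T_c,out = 12.8 + 17597/(197 × 2.30) = 51.636 °C

T_c,out = 51.6 °C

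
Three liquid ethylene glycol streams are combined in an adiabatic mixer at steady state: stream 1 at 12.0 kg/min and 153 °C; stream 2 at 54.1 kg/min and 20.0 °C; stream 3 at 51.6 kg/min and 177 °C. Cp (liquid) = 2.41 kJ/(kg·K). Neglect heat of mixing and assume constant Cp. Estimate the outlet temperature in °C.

No heat crosses the boundary, so H_out = H_in.
T_out = Σ ṁᵢCp,ᵢTᵢ / Σ ṁᵢCp,ᵢ
      = 29043 / 283.66 = 102.39 °C

T_out = 102 °C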